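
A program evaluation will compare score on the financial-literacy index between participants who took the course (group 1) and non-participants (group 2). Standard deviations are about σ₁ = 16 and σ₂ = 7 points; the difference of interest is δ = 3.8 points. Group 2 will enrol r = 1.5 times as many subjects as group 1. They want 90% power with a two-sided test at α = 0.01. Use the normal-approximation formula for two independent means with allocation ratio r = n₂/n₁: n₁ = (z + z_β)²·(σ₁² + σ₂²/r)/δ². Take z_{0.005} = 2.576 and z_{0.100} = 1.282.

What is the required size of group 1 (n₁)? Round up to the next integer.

n₁ = 298

n₁ = (z_{α/2} + z_β)² · (σ₁² + σ₂²/r) / δ²
   = (2.576 + 1.282)² · (16² + 7²/1.5) / 3.8²
   = 14.8842 · (256 + 32.6667) / 14.44
   = 14.8842 · 288.6667 / 14.44
   = 297.55
Round up → n₁ = 298; n₂ = r·n₁ = 1.5 × 298 = 447.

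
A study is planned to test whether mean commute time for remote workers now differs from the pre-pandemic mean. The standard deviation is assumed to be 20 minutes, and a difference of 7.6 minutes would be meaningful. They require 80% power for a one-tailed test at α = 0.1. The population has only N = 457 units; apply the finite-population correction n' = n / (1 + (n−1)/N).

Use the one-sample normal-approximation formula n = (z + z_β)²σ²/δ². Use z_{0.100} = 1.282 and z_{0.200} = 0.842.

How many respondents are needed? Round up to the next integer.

n = (z_α + z_β)² · σ² / δ²
  = (1.282 + 0.842)² · 20² / 7.6²
  = 4.5114 · 400 / 57.76
  = 31.24
Finite-population correction (N = 457): 31.24 / (1 + (31.24 − 1)/457) = 29.30.
Round up → n = 30.

n = 30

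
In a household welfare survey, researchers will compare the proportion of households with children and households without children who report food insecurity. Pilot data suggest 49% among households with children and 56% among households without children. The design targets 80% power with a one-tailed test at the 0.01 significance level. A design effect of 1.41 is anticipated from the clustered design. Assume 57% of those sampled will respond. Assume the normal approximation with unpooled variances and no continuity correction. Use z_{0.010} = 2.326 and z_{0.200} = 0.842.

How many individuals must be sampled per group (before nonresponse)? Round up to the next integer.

n = (z_α + z_β)² · [p₁(1−p₁) + p₂(1−p₂)] / (p₁ − p₂)²
  = (2.326 + 0.842)² · (0.49·0.51 + 0.56·0.44) / (-0.07)²
  = (3.168)² · (0.2499 + 0.2464) / 0.0049
  = 10.0362 · 0.4963 / 0.0049
  = 1016.53
Design effect: 1.41 × 1016.53 = 1433.30.
Adjust for 57% response: 1433.30 / 0.57 = 2514.56.
Round up → n = 2515 per group.

n = 2515 per group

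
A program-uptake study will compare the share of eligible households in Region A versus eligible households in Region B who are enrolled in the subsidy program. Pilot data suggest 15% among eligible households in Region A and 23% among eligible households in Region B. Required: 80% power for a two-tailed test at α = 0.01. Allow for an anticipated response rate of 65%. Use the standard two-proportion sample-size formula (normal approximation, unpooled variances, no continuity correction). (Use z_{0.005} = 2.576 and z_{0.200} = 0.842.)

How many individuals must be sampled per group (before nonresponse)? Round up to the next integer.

n = (z_{α/2} + z_β)² · [p₁(1−p₁) + p₂(1−p₂)] / (p₁ − p₂)²
  = (2.576 + 0.842)² · (0.15·0.85 + 0.23·0.77) / (-0.08)²
  = (3.418)² · (0.1275 + 0.1771) / 0.0064
  = 11.6827 · 0.3046 / 0.0064
  = 556.02
Adjust for 65% response: 556.02 / 0.65 = 855.42.
Round up → n = 856 per group.

n = 856 per group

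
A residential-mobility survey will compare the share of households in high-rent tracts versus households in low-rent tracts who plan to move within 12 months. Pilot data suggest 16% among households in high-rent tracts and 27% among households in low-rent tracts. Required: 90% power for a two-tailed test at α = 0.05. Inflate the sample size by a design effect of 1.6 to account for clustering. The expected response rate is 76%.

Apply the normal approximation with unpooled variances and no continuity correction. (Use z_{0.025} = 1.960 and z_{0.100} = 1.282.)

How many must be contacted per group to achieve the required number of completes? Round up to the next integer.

n = 607 per group

n = (z_{α/2} + z_β)² · [p₁(1−p₁) + p₂(1−p₂)] / (p₁ − p₂)²
  = (1.960 + 1.282)² · (0.16·0.84 + 0.27·0.73) / (-0.11)²
  = (3.242)² · (0.1344 + 0.1971) / 0.0121
  = 10.5106 · 0.3315 / 0.0121
  = 287.95
Design effect: 1.6 × 287.95 = 460.73.
Adjust for 76% response: 460.73 / 0.76 = 606.22.
Round up → n = 607 per group.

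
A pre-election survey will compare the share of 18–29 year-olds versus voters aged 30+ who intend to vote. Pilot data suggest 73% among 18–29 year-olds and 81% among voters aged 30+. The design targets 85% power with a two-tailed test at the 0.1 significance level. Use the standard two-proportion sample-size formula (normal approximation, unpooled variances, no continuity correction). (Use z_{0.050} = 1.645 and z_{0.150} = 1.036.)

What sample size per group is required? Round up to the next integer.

n = 395 per group

n = (z_{α/2} + z_β)² · [p₁(1−p₁) + p₂(1−p₂)] / (p₁ − p₂)²
  = (1.645 + 1.036)² · (0.73·0.27 + 0.81·0.19) / (-0.08)²
  = (2.681)² · (0.1971 + 0.1539) / 0.0064
  = 7.1878 · 0.3510 / 0.0064
  = 394.20
Round up → n = 395 per group.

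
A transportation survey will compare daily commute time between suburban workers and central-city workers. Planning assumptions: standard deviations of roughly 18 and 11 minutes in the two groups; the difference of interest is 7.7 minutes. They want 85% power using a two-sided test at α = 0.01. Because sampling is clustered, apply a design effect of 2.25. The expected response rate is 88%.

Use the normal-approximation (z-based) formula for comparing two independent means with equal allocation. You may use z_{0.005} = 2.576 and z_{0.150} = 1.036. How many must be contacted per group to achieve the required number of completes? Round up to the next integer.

n = 251 per group

n = (z_{α/2} + z_β)² · (σ₁² + σ₂²) / δ²
  = (2.576 + 1.036)² · (18² + 11² = 445) / 7.7²
  = 13.0465 · 445 / 59.29
  = 97.92
Design effect: 2.25 × 97.92 = 220.32.
Adjust for 88% response: 220.32 / 0.88 = 250.37.
Round up → n = 251 per group.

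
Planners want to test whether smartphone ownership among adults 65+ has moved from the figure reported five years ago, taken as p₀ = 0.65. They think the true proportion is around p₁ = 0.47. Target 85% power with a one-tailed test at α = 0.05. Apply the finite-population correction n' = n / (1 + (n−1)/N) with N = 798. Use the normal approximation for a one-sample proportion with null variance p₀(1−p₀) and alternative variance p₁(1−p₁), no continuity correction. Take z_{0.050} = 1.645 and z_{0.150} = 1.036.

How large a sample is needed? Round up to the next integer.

n = [z_α·√(p₀q₀) + z_β·√(p₁q₁)]² / (p₁ − p₀)²
  = [1.645·√(0.65·0.35) + 1.036·√(0.47·0.53)]² / (-0.18)²
  = [1.645·0.4770 + 1.036·0.4991]² / 0.0324
  = [1.3017]² / 0.0324
  = 52.30
Finite-population correction (N = 798): 52.30 / (1 + (52.30 − 1)/798) = 49.14.
Round up → n = 50.

n = 50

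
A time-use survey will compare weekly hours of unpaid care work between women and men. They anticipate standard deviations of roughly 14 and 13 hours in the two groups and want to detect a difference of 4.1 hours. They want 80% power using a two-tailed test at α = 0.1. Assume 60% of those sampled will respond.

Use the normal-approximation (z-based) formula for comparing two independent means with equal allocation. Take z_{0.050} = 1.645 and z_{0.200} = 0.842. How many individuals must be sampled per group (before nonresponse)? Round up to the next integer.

n = 224 per group

n = (z_{α/2} + z_β)² · (σ₁² + σ₂²) / δ²
  = (1.645 + 0.842)² · (14² + 13² = 365) / 4.1²
  = 6.1852 · 365 / 16.81
  = 134.30
Adjust for 60% response: 134.30 / 0.60 = 223.83.
Round up → n = 224 per group.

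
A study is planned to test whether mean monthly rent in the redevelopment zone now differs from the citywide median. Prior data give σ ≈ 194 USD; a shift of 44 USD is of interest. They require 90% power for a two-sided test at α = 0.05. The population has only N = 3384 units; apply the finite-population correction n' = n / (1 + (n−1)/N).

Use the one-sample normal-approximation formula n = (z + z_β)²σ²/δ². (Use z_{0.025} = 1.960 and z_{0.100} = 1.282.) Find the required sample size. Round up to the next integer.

n = 193

n = (z_{α/2} + z_β)² · σ² / δ²
  = (1.960 + 1.282)² · 194² / 44²
  = 10.5106 · 37636 / 1936
  = 204.33
Finite-population correction (N = 3384): 204.33 / (1 + (204.33 − 1)/3384) = 192.75.
Round up → n = 193.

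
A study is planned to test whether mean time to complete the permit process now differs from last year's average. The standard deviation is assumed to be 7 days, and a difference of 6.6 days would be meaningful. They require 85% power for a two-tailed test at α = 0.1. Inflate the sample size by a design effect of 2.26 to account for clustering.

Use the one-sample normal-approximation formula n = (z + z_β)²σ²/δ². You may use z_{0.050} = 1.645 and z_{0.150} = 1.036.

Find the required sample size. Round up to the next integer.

n = 19

n = (z_{α/2} + z_β)² · σ² / δ²
  = (1.645 + 1.036)² · 7² / 6.6²
  = 7.1878 · 49 / 43.56
  = 8.09
Design effect: 2.26 × 8.09 = 18.27.
Round up → n = 19.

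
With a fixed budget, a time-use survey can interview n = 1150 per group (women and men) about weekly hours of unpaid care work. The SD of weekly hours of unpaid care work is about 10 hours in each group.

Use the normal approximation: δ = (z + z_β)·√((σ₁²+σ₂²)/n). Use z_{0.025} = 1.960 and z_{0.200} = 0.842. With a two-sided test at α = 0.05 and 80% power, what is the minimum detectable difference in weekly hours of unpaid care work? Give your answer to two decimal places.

Minimum detectable difference ≈ 1.17 hours

δ = (z_{α/2} + z_β) · √((σ₁²+σ₂²)/n)
  = (1.960 + 0.842) · √(200/1150)
  = 2.802 · √0.17391
  = 2.802 · 0.4170
  = 1.1685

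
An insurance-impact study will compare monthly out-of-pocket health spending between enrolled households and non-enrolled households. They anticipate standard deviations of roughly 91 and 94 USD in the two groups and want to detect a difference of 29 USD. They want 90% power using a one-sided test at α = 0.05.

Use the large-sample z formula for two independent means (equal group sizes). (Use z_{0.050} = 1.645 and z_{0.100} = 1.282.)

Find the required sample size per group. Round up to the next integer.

n = 175 per group

n = (z_α + z_β)² · (σ₁² + σ₂²) / δ²
  = (1.645 + 1.282)² · (91² + 94² = 17117) / 29²
  = 8.5673 · 17117 / 841
  = 174.37
Round up → n = 175 per group.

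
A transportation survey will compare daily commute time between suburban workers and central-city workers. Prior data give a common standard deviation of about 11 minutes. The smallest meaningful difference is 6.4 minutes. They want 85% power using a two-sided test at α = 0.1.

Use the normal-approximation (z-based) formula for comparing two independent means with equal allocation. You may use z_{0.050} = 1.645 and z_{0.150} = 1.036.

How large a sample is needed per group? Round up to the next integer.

n = 43 per group

n = (z_{α/2} + z_β)² · (σ₁² + σ₂²) / δ²
  = (1.645 + 1.036)² · (2·11² = 242) / 6.4²
  = 7.1878 · 242 / 40.96
  = 42.47
Round up → n = 43 per group.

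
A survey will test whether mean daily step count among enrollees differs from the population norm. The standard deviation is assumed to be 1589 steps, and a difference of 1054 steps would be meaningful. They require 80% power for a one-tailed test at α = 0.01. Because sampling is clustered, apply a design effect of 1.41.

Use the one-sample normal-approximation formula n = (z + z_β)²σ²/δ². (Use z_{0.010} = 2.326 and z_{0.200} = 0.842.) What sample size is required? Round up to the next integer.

n = 33

n = (z_α + z_β)² · σ² / δ²
  = (2.326 + 0.842)² · 1589² / 1054²
  = 10.0362 · 2524921 / 1110916
  = 22.81
Design effect: 1.41 × 22.81 = 32.16.
Round up → n = 33.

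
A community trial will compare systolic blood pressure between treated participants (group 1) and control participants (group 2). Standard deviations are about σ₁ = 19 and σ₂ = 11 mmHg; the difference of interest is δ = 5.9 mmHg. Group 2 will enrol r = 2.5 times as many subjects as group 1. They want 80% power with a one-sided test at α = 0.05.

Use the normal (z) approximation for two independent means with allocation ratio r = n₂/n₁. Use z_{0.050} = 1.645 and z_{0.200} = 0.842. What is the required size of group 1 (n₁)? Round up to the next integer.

n₁ = 73

n₁ = (z_α + z_β)² · (σ₁² + σ₂²/r) / δ²
   = (1.645 + 0.842)² · (19² + 11²/2.5) / 5.9²
   = 6.1852 · (361 + 48.4) / 34.81
   = 6.1852 · 409.4 / 34.81
   = 72.74
Round up → n₁ = 73; n₂ = r·n₁ = 2.5 × 73 = 183.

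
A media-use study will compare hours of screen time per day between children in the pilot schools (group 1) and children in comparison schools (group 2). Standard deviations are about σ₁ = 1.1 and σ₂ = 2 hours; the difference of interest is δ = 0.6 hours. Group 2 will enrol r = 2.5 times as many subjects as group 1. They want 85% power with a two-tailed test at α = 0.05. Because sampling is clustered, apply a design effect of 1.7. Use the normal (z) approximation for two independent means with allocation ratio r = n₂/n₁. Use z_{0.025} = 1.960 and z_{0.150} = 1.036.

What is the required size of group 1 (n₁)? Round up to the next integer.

n₁ = 120

n₁ = (z_{α/2} + z_β)² · (σ₁² + σ₂²/r) / δ²
   = (1.960 + 1.036)² · (1.1² + 2²/2.5) / 0.6²
   = 8.9760 · (1.21 + 1.6) / 0.36
   = 8.9760 · 2.81 / 0.36
   = 70.06
Design effect: 1.7 × 70.06 = 119.11.
Round up → n₁ = 120; n₂ = r·n₁ = 2.5 × 120 = 300.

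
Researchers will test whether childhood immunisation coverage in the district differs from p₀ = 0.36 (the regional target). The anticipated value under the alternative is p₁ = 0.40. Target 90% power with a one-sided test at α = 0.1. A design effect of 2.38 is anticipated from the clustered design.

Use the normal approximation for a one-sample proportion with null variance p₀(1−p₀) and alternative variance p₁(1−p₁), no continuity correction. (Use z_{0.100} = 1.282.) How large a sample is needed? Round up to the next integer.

n = 2300

n = [z_α·√(p₀q₀) + z_β·√(p₁q₁)]² / (p₁ − p₀)²
  = [1.282·√(0.36·0.64) + 1.282·√(0.40·0.60)]² / (0.04)²
  = [1.282·0.4800 + 1.282·0.4899]² / 0.0016
  = [1.2434]² / 0.0016
  = 966.29
Design effect: 2.38 × 966.29 = 2299.77.
Round up → n = 2300.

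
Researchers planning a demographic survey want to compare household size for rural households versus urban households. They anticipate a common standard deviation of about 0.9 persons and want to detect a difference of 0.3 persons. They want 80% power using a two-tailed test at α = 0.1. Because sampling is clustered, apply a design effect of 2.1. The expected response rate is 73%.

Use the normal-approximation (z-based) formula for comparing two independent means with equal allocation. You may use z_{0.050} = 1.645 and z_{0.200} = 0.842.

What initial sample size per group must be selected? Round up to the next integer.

n = 321 per group

n = (z_{α/2} + z_β)² · (σ₁² + σ₂²) / δ²
  = (1.645 + 0.842)² · (2·0.9² = 1.62) / 0.3²
  = 6.1852 · 1.62 / 0.09
  = 111.33
Design effect: 2.1 × 111.33 = 233.80.
Adjust for 73% response: 233.80 / 0.73 = 320.27.
Round up → n = 321 per group.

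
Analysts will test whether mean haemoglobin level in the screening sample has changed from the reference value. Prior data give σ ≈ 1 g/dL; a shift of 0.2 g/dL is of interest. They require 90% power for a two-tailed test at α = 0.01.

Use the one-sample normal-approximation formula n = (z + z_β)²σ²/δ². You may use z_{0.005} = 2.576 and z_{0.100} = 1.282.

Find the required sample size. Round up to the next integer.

n = (z_{α/2} + z_β)² · σ² / δ²
  = (2.576 + 1.282)² · 1² / 0.2²
  = 14.8842 · 1 / 0.04
  = 372.10
Round up → n = 373.

n = 373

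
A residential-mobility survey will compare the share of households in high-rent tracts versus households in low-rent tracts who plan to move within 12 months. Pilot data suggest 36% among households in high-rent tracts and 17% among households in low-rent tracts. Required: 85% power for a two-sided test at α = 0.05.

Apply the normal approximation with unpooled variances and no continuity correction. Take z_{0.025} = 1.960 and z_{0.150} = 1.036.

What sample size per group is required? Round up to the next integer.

n = (z_{α/2} + z_β)² · [p₁(1−p₁) + p₂(1−p₂)] / (p₁ − p₂)²
  = (1.960 + 1.036)² · (0.36·0.64 + 0.17·0.83) / (0.19)²
  = (2.996)² · (0.2304 + 0.1411) / 0.0361
  = 8.9760 · 0.3715 / 0.0361
  = 92.37
Round up → n = 93 per group.

n = 93 per group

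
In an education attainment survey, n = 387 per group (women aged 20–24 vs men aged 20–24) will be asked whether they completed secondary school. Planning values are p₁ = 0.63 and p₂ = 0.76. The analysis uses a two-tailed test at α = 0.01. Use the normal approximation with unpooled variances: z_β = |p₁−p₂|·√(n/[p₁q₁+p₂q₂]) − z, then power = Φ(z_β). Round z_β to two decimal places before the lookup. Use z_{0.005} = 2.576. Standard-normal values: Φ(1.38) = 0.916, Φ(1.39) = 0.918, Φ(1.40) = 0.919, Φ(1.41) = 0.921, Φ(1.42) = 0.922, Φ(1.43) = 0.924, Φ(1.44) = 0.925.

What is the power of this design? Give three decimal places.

Power ≈ 0.918

z_β = |p₁−p₂|·√(n/[p₁q₁+p₂q₂]) − z_{α/2}
    = 0.13 · √(387/0.4155) − 2.576
    = 0.13 · 30.5190 − 2.576
    = 3.9675 − 2.576 = 1.3915 → 1.39
Power = Φ(1.39) = 0.918.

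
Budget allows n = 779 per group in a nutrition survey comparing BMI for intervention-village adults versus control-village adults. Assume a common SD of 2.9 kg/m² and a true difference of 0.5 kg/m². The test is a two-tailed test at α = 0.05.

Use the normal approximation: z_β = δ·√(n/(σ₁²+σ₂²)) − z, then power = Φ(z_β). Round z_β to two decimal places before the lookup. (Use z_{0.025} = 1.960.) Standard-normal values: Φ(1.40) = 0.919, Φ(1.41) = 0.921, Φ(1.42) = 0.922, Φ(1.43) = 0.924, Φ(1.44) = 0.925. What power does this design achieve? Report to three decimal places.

z_β = δ·√(n/(σ₁²+σ₂²)) − z_{α/2}
    = 0.5 · √(779/16.82) − 1.960
    = 0.5 · 6.80543 − 1.960
    = 3.4027 − 1.960 = 1.4427 → 1.44
Power = Φ(1.44) = 0.925.

Power ≈ 0.925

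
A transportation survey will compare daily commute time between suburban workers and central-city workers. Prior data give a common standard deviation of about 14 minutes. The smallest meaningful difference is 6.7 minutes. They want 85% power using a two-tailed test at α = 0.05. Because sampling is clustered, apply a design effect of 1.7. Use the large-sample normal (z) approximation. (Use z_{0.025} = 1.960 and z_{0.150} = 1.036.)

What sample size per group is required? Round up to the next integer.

n = 134 per group

n = (z_{α/2} + z_β)² · (σ₁² + σ₂²) / δ²
  = (1.960 + 1.036)² · (2·14² = 392) / 6.7²
  = 8.9760 · 392 / 44.89
  = 78.38
Design effect: 1.7 × 78.38 = 133.25.
Round up → n = 134 per group.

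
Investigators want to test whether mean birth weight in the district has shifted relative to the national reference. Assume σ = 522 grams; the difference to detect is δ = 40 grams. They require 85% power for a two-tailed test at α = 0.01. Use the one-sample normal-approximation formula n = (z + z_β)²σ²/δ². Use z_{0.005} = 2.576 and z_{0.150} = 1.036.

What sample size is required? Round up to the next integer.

n = 2222

n = (z_{α/2} + z_β)² · σ² / δ²
  = (2.576 + 1.036)² · 522² / 40²
  = 13.0465 · 272484 / 1600
  = 2221.86
Round up → n = 2222.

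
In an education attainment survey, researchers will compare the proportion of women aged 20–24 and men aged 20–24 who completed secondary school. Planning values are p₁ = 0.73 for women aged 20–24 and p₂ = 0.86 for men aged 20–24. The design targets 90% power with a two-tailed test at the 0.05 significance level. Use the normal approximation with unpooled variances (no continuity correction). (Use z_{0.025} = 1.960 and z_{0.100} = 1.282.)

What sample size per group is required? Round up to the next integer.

n = 198 per group

n = (z_{α/2} + z_β)² · [p₁(1−p₁) + p₂(1−p₂)] / (p₁ − p₂)²
  = (1.960 + 1.282)² · (0.73·0.27 + 0.86·0.14) / (-0.13)²
  = (3.242)² · (0.1971 + 0.1204) / 0.0169
  = 10.5106 · 0.3175 / 0.0169
  = 197.46
Round up → n = 198 per group.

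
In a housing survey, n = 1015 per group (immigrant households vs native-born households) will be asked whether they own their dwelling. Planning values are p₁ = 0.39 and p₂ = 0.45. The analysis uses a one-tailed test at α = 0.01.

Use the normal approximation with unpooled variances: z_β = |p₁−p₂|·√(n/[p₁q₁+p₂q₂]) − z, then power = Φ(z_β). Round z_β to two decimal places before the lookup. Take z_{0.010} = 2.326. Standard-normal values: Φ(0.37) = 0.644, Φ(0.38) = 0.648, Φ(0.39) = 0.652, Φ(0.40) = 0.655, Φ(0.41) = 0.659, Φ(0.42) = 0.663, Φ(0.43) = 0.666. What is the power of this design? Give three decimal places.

z_β = |p₁−p₂|·√(n/[p₁q₁+p₂q₂]) − z_α
    = 0.06 · √(1015/0.4854) − 2.326
    = 0.06 · 45.7281 − 2.326
    = 2.7437 − 2.326 = 0.4177 → 0.42
Power = Φ(0.42) = 0.663.

Power ≈ 0.663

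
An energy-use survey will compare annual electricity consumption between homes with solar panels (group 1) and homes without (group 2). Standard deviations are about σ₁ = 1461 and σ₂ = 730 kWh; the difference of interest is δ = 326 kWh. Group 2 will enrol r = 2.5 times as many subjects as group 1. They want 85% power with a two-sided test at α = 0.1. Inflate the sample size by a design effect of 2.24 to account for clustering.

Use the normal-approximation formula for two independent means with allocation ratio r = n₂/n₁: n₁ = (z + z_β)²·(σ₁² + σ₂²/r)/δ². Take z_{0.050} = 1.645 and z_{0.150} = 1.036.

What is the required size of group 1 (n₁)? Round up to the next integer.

n₁ = (z_{α/2} + z_β)² · (σ₁² + σ₂²/r) / δ²
   = (1.645 + 1.036)² · (1461² + 730²/2.5) / 326²
   = 7.1878 · (2134521 + 213160) / 106276
   = 7.1878 · 2347681 / 106276
   = 158.78
Design effect: 2.24 × 158.78 = 355.67.
Round up → n₁ = 356; n₂ = r·n₁ = 2.5 × 356 = 890.

n₁ = 356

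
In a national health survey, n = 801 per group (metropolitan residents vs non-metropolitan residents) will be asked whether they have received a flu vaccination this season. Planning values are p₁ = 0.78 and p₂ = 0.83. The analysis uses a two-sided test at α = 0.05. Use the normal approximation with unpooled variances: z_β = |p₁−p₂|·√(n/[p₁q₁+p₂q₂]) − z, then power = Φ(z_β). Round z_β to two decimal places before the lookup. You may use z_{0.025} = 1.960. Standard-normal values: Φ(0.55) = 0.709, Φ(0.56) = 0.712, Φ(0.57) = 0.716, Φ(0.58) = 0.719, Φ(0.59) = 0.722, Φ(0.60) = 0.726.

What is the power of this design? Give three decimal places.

Power ≈ 0.716

z_β = |p₁−p₂|·√(n/[p₁q₁+p₂q₂]) − z_{α/2}
    = 0.05 · √(801/0.3127) − 1.960
    = 0.05 · 50.6119 − 1.960
    = 2.5306 − 1.960 = 0.5706 → 0.57
Power = Φ(0.57) = 0.716.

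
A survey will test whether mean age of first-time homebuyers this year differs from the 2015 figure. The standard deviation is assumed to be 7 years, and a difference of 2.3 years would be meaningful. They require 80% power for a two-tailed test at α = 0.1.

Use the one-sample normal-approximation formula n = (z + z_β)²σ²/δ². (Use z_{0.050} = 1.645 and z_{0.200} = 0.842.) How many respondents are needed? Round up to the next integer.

n = 58

n = (z_{α/2} + z_β)² · σ² / δ²
  = (1.645 + 0.842)² · 7² / 2.3²
  = 6.1852 · 49 / 5.29
  = 57.29
Round up → n = 58.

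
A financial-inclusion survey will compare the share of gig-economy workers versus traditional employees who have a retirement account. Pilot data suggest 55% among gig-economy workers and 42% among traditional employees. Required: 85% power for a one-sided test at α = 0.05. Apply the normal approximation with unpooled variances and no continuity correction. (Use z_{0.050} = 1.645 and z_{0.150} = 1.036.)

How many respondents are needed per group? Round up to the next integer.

n = 209 per group

n = (z_α + z_β)² · [p₁(1−p₁) + p₂(1−p₂)] / (p₁ − p₂)²
  = (1.645 + 1.036)² · (0.55·0.45 + 0.42·0.58) / (0.13)²
  = (2.681)² · (0.2475 + 0.2436) / 0.0169
  = 7.1878 · 0.4911 / 0.0169
  = 208.87
Round up → n = 209 per group.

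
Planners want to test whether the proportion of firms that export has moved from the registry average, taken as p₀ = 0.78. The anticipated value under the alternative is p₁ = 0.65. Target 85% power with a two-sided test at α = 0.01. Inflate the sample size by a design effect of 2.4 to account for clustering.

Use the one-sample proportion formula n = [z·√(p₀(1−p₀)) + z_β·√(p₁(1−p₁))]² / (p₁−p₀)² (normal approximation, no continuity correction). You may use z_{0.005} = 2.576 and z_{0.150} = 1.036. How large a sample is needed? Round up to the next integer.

n = [z_{α/2}·√(p₀q₀) + z_β·√(p₁q₁)]² / (p₁ − p₀)²
  = [2.576·√(0.78·0.22) + 1.036·√(0.65·0.35)]² / (-0.13)²
  = [2.576·0.4142 + 1.036·0.4770]² / 0.0169
  = [1.5612]² / 0.0169
  = 144.23
Design effect: 2.4 × 144.23 = 346.15.
Round up → n = 347.

n = 347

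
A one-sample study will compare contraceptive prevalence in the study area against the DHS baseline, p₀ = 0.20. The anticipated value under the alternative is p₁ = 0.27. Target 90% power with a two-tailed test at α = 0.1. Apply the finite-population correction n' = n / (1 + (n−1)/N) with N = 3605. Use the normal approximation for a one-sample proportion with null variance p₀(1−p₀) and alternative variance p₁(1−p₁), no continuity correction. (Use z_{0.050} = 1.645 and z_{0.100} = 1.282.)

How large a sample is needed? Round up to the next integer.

n = 284

n = [z_{α/2}·√(p₀q₀) + z_β·√(p₁q₁)]² / (p₁ − p₀)²
  = [1.645·√(0.20·0.80) + 1.282·√(0.27·0.73)]² / (0.07)²
  = [1.645·0.4000 + 1.282·0.4440]² / 0.0049
  = [1.2272]² / 0.0049
  = 307.33
Finite-population correction (N = 3605): 307.33 / (1 + (307.33 − 1)/3605) = 283.26.
Round up → n = 284.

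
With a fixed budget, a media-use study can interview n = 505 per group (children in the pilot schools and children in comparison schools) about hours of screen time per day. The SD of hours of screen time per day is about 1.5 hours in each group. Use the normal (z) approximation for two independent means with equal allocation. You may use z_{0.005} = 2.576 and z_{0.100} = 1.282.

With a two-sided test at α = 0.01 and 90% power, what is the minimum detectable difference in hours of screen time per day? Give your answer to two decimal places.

Minimum detectable difference ≈ 0.36 hours

δ = (z_{α/2} + z_β) · √((σ₁²+σ₂²)/n)
  = (2.576 + 1.282) · √(4.5/505)
  = 3.858 · √0.00891
  = 3.858 · 0.0944
  = 0.3642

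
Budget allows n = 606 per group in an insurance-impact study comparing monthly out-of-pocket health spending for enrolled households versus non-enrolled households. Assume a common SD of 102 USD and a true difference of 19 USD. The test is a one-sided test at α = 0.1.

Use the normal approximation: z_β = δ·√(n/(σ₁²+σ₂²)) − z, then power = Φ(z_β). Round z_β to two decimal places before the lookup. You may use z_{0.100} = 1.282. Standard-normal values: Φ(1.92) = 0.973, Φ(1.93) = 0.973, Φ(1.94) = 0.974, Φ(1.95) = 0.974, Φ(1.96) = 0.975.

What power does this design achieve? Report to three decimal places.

z_β = δ·√(n/(σ₁²+σ₂²)) − z_α
    = 19 · √(606/20808) − 1.282
    = 19 · 0.17066 − 1.282
    = 3.2425 − 1.282 = 1.9605 → 1.96
Power = Φ(1.96) = 0.975.

Power ≈ 0.975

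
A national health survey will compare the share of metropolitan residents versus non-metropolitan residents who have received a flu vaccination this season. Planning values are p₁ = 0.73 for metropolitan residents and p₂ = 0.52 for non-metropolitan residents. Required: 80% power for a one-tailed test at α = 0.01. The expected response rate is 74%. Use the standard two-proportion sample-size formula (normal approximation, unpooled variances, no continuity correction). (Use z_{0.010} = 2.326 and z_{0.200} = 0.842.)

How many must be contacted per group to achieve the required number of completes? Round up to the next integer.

n = (z_α + z_β)² · [p₁(1−p₁) + p₂(1−p₂)] / (p₁ − p₂)²
  = (2.326 + 0.842)² · (0.73·0.27 + 0.52·0.48) / (0.21)²
  = (3.168)² · (0.1971 + 0.2496) / 0.0441
  = 10.0362 · 0.4467 / 0.0441
  = 101.66
Adjust for 74% response: 101.66 / 0.74 = 137.38.
Round up → n = 138 per group.

n = 138 per group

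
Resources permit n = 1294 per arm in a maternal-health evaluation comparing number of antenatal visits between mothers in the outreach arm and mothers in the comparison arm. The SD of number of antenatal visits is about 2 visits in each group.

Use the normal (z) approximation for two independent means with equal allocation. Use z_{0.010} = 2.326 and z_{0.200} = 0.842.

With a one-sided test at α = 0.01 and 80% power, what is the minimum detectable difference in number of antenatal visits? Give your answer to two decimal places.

δ = (z_α + z_β) · √((σ₁²+σ₂²)/n)
  = (2.326 + 0.842) · √(8/1294)
  = 3.168 · √0.00618
  = 3.168 · 0.0786
  = 0.2491

Minimum detectable difference ≈ 0.25 visits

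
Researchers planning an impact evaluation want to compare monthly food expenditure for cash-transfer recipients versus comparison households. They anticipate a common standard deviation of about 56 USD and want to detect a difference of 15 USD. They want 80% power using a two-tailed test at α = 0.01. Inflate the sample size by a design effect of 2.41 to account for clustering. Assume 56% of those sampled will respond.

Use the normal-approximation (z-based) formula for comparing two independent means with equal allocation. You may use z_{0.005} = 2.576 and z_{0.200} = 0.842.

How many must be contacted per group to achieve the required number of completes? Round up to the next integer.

n = 1402 per group

n = (z_{α/2} + z_β)² · (σ₁² + σ₂²) / δ²
  = (2.576 + 0.842)² · (2·56² = 6272) / 15²
  = 11.6827 · 6272 / 225
  = 325.66
Design effect: 2.41 × 325.66 = 784.85.
Adjust for 56% response: 784.85 / 0.56 = 1401.51.
Round up → n = 1402 per group.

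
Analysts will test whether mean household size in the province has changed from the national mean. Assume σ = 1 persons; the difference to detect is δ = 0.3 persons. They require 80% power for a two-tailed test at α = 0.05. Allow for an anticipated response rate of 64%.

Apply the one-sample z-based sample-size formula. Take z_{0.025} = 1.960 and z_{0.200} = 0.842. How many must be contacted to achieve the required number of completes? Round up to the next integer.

n = (z_{α/2} + z_β)² · σ² / δ²
  = (1.960 + 0.842)² · 1² / 0.3²
  = 7.8512 · 1 / 0.09
  = 87.24
Adjust for 64% response: 87.24 / 0.64 = 136.31.
Round up → n = 137.

n = 137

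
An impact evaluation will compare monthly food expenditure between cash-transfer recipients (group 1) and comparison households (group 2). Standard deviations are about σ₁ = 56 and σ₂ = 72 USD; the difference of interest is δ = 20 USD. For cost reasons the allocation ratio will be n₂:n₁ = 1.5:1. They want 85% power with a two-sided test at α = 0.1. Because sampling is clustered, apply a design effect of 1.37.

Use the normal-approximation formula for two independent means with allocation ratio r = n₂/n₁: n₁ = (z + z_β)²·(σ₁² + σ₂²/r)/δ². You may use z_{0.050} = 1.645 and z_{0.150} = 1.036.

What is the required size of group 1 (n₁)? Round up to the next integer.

n₁ = (z_{α/2} + z_β)² · (σ₁² + σ₂²/r) / δ²
   = (1.645 + 1.036)² · (56² + 72²/1.5) / 20²
   = 7.1878 · (3136 + 3456) / 400
   = 7.1878 · 6592 / 400
   = 118.45
Design effect: 1.37 × 118.45 = 162.28.
Round up → n₁ = 163; n₂ = r·n₁ = 1.5 × 163 = 245.

n₁ = 163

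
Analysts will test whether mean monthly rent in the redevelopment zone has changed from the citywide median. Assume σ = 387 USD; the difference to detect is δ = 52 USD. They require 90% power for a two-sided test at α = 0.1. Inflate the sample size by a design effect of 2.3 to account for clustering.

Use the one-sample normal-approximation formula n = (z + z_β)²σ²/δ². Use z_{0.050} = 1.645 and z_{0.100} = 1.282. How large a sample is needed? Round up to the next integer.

n = (z_{α/2} + z_β)² · σ² / δ²
  = (1.645 + 1.282)² · 387² / 52²
  = 8.5673 · 149769 / 2704
  = 474.53
Design effect: 2.3 × 474.53 = 1091.41.
Round up → n = 1092.

n = 1092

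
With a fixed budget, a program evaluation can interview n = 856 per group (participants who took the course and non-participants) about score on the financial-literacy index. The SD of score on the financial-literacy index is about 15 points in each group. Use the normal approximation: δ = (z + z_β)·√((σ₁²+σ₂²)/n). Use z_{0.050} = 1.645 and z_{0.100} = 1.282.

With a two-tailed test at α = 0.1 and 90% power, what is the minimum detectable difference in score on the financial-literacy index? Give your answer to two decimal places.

Minimum detectable difference ≈ 2.12 points

δ = (z_{α/2} + z_β) · √((σ₁²+σ₂²)/n)
  = (1.645 + 1.282) · √(450/856)
  = 2.927 · √0.5257
  = 2.927 · 0.7251
  = 2.1222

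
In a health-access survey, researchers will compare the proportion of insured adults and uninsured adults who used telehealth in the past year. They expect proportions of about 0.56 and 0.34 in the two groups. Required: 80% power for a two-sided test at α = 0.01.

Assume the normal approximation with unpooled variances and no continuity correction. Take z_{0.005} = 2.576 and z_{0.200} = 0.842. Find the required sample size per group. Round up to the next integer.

n = 114 per group

n = (z_{α/2} + z_β)² · [p₁(1−p₁) + p₂(1−p₂)] / (p₁ − p₂)²
  = (2.576 + 0.842)² · (0.56·0.44 + 0.34·0.66) / (0.22)²
  = (3.418)² · (0.2464 + 0.2244) / 0.0484
  = 11.6827 · 0.4708 / 0.0484
  = 113.64
Round up → n = 114 per group.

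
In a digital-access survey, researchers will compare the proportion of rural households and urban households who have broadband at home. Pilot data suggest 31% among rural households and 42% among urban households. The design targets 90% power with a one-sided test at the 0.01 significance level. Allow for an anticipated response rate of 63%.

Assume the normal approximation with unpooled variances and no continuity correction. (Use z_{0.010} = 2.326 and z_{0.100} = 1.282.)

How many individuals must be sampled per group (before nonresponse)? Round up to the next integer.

n = 782 per group

n = (z_α + z_β)² · [p₁(1−p₁) + p₂(1−p₂)] / (p₁ − p₂)²
  = (2.326 + 1.282)² · (0.31·0.69 + 0.42·0.58) / (-0.11)²
  = (3.608)² · (0.2139 + 0.2436) / 0.0121
  = 13.0177 · 0.4575 / 0.0121
  = 492.20
Adjust for 63% response: 492.20 / 0.63 = 781.26.
Round up → n = 782 per group.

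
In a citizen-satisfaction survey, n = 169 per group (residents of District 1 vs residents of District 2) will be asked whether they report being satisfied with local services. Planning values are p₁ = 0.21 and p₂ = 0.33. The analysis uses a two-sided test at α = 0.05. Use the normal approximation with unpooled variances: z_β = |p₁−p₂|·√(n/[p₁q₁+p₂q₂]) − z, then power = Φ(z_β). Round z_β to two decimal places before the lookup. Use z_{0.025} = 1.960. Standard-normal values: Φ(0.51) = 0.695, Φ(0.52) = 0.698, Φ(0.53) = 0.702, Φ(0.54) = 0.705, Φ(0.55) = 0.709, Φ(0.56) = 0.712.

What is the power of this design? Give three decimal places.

z_β = |p₁−p₂|·√(n/[p₁q₁+p₂q₂]) − z_{α/2}
    = 0.12 · √(169/0.3870) − 1.960
    = 0.12 · 20.8972 − 1.960
    = 2.5077 − 1.960 = 0.5477 → 0.55
Power = Φ(0.55) = 0.709.

Power ≈ 0.709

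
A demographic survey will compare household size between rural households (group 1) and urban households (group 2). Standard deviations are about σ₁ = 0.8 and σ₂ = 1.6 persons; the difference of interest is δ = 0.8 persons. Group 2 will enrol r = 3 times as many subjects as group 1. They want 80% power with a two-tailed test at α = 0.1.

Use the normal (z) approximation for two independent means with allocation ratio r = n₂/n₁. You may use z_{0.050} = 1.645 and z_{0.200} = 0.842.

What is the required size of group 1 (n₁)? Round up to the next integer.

n₁ = (z_{α/2} + z_β)² · (σ₁² + σ₂²/r) / δ²
   = (1.645 + 0.842)² · (0.8² + 1.6²/3) / 0.8²
   = 6.1852 · (0.64 + 0.85333) / 0.64
   = 6.1852 · 1.4933 / 0.64
   = 14.43
Round up → n₁ = 15; n₂ = r·n₁ = 3 × 15 = 45.

n₁ = 15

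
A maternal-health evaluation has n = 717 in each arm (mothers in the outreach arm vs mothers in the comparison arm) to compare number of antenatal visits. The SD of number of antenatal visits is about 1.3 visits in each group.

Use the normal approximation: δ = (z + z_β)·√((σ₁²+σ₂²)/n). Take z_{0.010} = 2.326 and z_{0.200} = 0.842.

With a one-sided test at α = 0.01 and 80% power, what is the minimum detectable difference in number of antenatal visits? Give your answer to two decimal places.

δ = (z_α + z_β) · √((σ₁²+σ₂²)/n)
  = (2.326 + 0.842) · √(3.38/717)
  = 3.168 · √0.00471
  = 3.168 · 0.0687
  = 0.2175

Minimum detectable difference ≈ 0.22 visits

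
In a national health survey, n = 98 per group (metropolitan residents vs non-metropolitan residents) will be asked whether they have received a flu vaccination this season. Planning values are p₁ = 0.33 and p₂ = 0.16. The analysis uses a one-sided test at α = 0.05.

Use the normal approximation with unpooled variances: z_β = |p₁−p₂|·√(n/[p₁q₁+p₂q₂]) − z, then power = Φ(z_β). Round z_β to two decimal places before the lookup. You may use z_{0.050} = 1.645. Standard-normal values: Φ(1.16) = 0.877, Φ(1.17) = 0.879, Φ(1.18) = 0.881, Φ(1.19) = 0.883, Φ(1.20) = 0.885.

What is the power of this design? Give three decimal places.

Power ≈ 0.881

z_β = |p₁−p₂|·√(n/[p₁q₁+p₂q₂]) − z_α
    = 0.17 · √(98/0.3555) − 1.645
    = 0.17 · 16.6033 − 1.645
    = 2.8226 − 1.645 = 1.1776 → 1.18
Power = Φ(1.18) = 0.881.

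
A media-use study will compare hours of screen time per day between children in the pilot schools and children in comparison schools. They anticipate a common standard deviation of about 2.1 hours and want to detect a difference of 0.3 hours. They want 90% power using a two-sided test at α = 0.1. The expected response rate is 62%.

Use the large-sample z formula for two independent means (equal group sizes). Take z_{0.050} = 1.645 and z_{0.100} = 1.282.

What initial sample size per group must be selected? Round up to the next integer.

n = 1355 per group

n = (z_{α/2} + z_β)² · (σ₁² + σ₂²) / δ²
  = (1.645 + 1.282)² · (2·2.1² = 8.82) / 0.3²
  = 8.5673 · 8.82 / 0.09
  = 839.60
Adjust for 62% response: 839.60 / 0.62 = 1354.19.
Round up → n = 1355 per group.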